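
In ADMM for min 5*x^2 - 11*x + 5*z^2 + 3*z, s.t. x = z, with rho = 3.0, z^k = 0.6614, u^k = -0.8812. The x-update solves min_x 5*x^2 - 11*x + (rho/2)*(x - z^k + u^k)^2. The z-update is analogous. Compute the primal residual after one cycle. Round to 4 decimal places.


ADMM iteration with rho = 3.0, z^k = 0.6614, u^k = -0.8812
Step 1: x-update.
Minimize 5*x^2 - 11*x + (3.0/2)*(x - 0.6614 - 0.8812)^2
FOC: (2*5 + 3.0)*x = 11 + 3.0*(0.6614 + 0.8812)
x^{k+1} = 1.2021
Step 2: z-update.
Minimize 5*z^2 + 3*z + (3.0/2)*(1.2021 - z - 0.8812)^2
FOC: (2*5 + 3.0)*z = -3 + 3.0*(1.2021 - 0.8812)
z^{k+1} = -0.1567
Step 3: u-update.
u^{k+1} = -0.8812 + 1.2021 + 0.1567 = 0.4776
Step 4: Primal residual = |1.2021 + 0.1567| = 1.3588


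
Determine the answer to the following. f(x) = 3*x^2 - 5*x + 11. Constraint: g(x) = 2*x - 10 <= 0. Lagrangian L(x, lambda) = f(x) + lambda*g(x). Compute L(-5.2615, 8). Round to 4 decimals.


Step 1: Evaluate f(x).
f(-5.2615) = 3*(-5.2615)^2 - 5*(-5.2615) + 11 = 120.3576
Step 2: Evaluate g(x).
g(-5.2615) = 2*-5.2615 - 10 = -20.523
Step 3: Compute Lagrangian.
L = 120.3576 + 8*-20.523 = -43.8264


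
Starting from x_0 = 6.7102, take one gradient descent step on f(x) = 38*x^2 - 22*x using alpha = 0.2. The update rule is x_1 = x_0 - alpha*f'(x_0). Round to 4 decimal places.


We compute the gradient at x_0 and apply the update.
f'(x) = 76*x - 22
f'(6.7102) = 76*6.7102 - 22 = 487.9752
x_1 = 6.7102 - 0.2*487.9752 = -90.8848


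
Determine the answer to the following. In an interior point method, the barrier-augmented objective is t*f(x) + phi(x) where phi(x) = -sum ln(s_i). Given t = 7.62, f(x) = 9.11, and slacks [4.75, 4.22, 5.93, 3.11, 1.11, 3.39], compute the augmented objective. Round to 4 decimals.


Step 1: Compute log-barrier.
ln values: [1.5581, 1.4398, 1.78, 1.1346, 0.1044, 1.2208]
phi = -(1.5581 + 1.4398 + 1.78 + 1.1346 + 0.1044 + 1.2208) = -7.2378
Step 2: Compute augmented objective.
t*f(x) = 7.62*9.11 = 69.4182
Total = 69.4182 - 7.2378 = 62.1804


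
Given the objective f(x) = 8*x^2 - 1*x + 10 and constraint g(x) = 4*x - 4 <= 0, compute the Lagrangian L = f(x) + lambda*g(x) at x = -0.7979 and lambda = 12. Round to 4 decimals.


Step 1: Evaluate f(x).
f(-0.7979) = 8*(-0.7979)^2 - 1*(-0.7979) + 10 = 15.8911
Step 2: Evaluate g(x).
g(-0.7979) = 4*-0.7979 - 4 = -7.1916
Step 3: Compute Lagrangian.
L = 15.8911 + 12*-7.1916 = -70.4081


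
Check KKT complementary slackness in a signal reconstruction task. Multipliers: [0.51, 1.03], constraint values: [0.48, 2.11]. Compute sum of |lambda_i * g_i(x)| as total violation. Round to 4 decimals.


KKT complementary slackness check:
lambda_1 * g_1 = 0.51 * 0.48 = 0.2448
lambda_2 * g_2 = 1.03 * 2.11 = 2.1733
Total violation = 0.2448 + 2.1733 = 2.4181


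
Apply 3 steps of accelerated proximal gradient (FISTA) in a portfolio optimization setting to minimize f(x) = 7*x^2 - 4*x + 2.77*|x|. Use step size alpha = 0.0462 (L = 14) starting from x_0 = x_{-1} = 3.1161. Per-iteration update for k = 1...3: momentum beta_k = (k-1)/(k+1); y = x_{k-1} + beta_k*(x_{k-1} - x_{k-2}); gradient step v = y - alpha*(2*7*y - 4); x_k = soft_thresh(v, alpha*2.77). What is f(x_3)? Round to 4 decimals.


FISTA on f(x) = 7*x^2 - 4*x + 2.77*|x|
L = 14, alpha = 0.0462
Iteration 1: beta = 0.0, y = 3.1161 + 0.0*(3.1161 - 3.1161) = 3.1161
  grad(y) = 39.6254, v = y - alpha*grad = 1.2854
  prox(v) = soft_thresh(1.2854, 0.128) = 1.1574
Iteration 2: beta = 0.3333, y = 1.1574 + 0.3333*(1.1574 - 3.1161) = 0.5045
  grad(y) = 3.0636, v = y - alpha*grad = 0.363
  prox(v) = soft_thresh(0.363, 0.128) = 0.235
Iteration 3: beta = 0.5, y = 0.235 + 0.5*(0.235 - 1.1574) = -0.2262
  grad(y) = -7.1664, v = y - alpha*grad = 0.1049
  prox(v) = soft_thresh(0.1049, 0.128) = 0.0
f(x_3) = 7*0.0^2 - 4*0.0 + 2.77*|0.0| = 0.0


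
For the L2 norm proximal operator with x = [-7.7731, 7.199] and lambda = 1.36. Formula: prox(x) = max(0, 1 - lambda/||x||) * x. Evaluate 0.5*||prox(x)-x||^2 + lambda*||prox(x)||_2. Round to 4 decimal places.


Step 1: Compute ||x||.
||x|| = 10.5947
Step 2: Compute scaling factor.
scale = max(0, 1 - 1.36/10.5947) = 0.8716
Step 3: prox(x) = [-6.7753, 6.2749]
||prox(x)|| = 9.2347
Step 4: Proximal objective.
0.5*||prox-x||^2 = 0.9248
lambda*||prox|| = 12.5592
Total = 13.4839


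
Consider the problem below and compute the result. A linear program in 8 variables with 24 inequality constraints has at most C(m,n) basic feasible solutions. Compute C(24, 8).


Each vertex corresponds to some choice of n active constraints out of m, so the number of vertices is at most C(m, n) = m! / (n!(m-n)!).
m = 24, n = 8
Numerator: 24 * 23 * 22 * 21 * 20 * 19 * 18 * 17
Denominator: 8! = 40320
C(24, 8) = 735471


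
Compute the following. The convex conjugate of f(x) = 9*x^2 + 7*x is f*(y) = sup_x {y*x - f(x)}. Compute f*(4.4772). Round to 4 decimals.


f*(y) = sup_x {y*x - a*x^2 - b*x} = sup_x {(y-b)*x - a*x^2}
FOC: (y - b) - 2a*x = 0 => x* = (y - b)/(2a)
x* = (4.4772 - 7)/(2*9) = -0.1402
f*(4.4772) = (y-b)^2/(4a) = (4.4772 - 7)^2/(4*9)
= 6.3645/36 = 0.1768


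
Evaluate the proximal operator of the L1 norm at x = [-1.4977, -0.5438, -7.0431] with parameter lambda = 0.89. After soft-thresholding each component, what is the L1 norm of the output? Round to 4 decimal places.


Soft-thresholding with lambda = 0.89:
prox(-1.4977) = sign(-1.4977)*max(|-1.4977| - 0.89, 0) = -0.6077
prox(-0.5438) = sign(-0.5438)*max(|-0.5438| - 0.89, 0) = 0.0
prox(-7.0431) = sign(-7.0431)*max(|-7.0431| - 0.89, 0) = -6.1531
prox(x) = [-0.6077, 0.0, -6.1531]
||prox(x)||_1 = 0.6077 + 0.0 + 6.1531 = 6.7608


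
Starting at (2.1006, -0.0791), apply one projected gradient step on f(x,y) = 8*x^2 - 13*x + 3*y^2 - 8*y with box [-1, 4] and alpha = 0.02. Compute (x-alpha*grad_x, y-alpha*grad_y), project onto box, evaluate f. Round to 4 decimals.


Step 1: Compute gradient at (2.1006, -0.0791).
grad_x = 2*8*2.1006 - 13 = 20.6096
grad_y = 2*3*-0.0791 - 8 = -8.4746
Step 2: Gradient step.
x_raw = 2.1006 - 0.02*20.6096 = 1.6884
y_raw = -0.0791 - 0.02*-8.4746 = 0.0904
Step 3: Project onto [-1, 4].
x_proj = clip(1.6884) = 1.6884
y_proj = clip(0.0904) = 0.0904
Step 4: Evaluate f.
f(1.6884, 0.0904) = 0.1578


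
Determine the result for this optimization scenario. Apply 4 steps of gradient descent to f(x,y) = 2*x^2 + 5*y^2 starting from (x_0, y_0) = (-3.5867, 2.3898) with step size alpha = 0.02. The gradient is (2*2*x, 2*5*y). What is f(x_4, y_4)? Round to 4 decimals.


Gradient descent on f(x,y) = 2*x^2 + 5*y^2.
Starting point: (-3.5867, 2.3898), alpha = 0.02
Step 1: grad_x = 2*2*-3.5867 = -14.3468, grad_y = 2*5*2.3898 = 23.898
  x_1 = -3.5867 - 0.02*-14.3468 = -3.2998
  y_1 = 2.3898 - 0.02*23.898 = 1.9118
Step 2: grad_x = 2*2*-3.2998 = -13.1991, grad_y = 2*5*1.9118 = 19.1184
  x_2 = -3.2998 - 0.02*-13.1991 = -3.0358
  y_2 = 1.9118 - 0.02*19.1184 = 1.5295
Step 3: grad_x = 2*2*-3.0358 = -12.1431, grad_y = 2*5*1.5295 = 15.2947
  x_3 = -3.0358 - 0.02*-12.1431 = -2.7929
  y_3 = 1.5295 - 0.02*15.2947 = 1.2236
Step 4: grad_x = 2*2*-2.7929 = -11.1717, grad_y = 2*5*1.2236 = 12.2358
  x_4 = -2.7929 - 0.02*-11.1717 = -2.5695
  y_4 = 1.2236 - 0.02*12.2358 = 0.9789
f(-2.5695, 0.9789) = 2*(-2.5695)^2 + 5*0.9789^2 = 17.9954


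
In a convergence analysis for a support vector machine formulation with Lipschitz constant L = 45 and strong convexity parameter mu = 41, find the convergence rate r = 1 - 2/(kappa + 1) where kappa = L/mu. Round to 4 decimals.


Step 1: Compute the condition number.
kappa = L/mu = 45/41 = 1.0976
Step 2: Compute the convergence rate.
r = 1 - 2/(kappa + 1) = 1 - 2*mu/(L + mu) = (L - mu)/(L + mu) = 4/86 = 0.0465


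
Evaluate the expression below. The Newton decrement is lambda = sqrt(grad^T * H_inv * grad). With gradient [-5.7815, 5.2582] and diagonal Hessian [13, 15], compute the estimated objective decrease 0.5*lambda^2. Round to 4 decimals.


Step 1: H is diagonal, so H^(-1) * g = [-0.4447, 0.3505].
Step 2: g^T H^(-1) g = sum_i g_i^2 / H_ii
  = (-5.7815)^2/13 + (5.2582)^2/15
  = 2.5712 + 1.8432 = 4.4145
Step 3: Objective decrease = 0.5 * g^T H^(-1) g = 2.2072


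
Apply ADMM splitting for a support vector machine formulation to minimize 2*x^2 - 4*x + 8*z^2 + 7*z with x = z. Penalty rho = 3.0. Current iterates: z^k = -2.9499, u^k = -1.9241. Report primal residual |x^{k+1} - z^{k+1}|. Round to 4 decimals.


ADMM iteration with rho = 3.0, z^k = -2.9499, u^k = -1.9241
Step 1: x-update.
Minimize 2*x^2 - 4*x + (3.0/2)*(x + 2.9499 - 1.9241)^2
FOC: (2*2 + 3.0)*x = 4 + 3.0*(-2.9499 + 1.9241)
x^{k+1} = 0.1318
Step 2: z-update.
Minimize 8*z^2 + 7*z + (3.0/2)*(0.1318 - z - 1.9241)^2
FOC: (2*8 + 3.0)*z = -7 + 3.0*(0.1318 - 1.9241)
z^{k+1} = -0.6514
Step 3: u-update.
u^{k+1} = -1.9241 + 0.1318 + 0.6514 = -1.1409
Step 4: Primal residual = |0.1318 + 0.6514| = 0.7832


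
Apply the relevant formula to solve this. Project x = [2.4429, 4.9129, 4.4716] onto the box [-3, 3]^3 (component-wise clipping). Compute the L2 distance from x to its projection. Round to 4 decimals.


Project each component onto [-3, 3].
clip(2.4429) = 2.4429, clip(4.9129) = 3.0, clip(4.4716) = 3.0
Projection = [2.4429, 3.0, 3.0]
Squared diffs: [0.0, 3.6592, 2.1656]
Distance = sqrt(5.8248) = 2.4135


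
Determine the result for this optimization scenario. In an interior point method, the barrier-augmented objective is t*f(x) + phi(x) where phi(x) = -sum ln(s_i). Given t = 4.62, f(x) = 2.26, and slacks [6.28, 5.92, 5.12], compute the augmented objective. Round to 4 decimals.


Step 1: Compute log-barrier.
ln values: [1.8374, 1.7783, 1.6332]
phi = -(1.8374 + 1.7783 + 1.6332) = -5.2489
Step 2: Compute augmented objective.
t*f(x) = 4.62*2.26 = 10.4412
Total = 10.4412 - 5.2489 = 5.1923


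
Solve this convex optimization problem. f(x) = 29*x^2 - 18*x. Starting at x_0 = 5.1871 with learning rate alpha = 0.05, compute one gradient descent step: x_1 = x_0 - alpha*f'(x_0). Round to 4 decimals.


We compute the gradient at x_0 and apply the update.
f'(x) = 58*x - 18
f'(5.1871) = 58*5.1871 - 18 = 282.8518
x_1 = 5.1871 - 0.05*282.8518 = -8.9555


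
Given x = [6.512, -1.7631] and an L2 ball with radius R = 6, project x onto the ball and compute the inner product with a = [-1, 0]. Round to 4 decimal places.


Step 1: Compute ||x|| (intermediates to 6 decimals).
||x|| = sqrt(6.512^2 + (-1.7631)^2) = 6.746456
Step 2: Project.
Since ||x|| > R, scale = R/||x|| = 6/6.746456 = 0.889356, proj(x) = scale * x
proj(x) = [5.791486, -1.568024]
Step 3: Dot product.
a^T * proj(x) = -1*5.791486 + 0*(-1.568024) = -5.7915


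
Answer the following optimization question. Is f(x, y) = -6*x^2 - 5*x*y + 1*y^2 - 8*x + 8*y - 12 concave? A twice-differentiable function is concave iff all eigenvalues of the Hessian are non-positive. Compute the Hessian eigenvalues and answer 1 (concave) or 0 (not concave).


The Hessian of f(x,y) = -6*x^2 - 5*x*y + 1*y^2 - 8*x + 8*y - 12 is:
H = [[-12, -5], [-5, 2]]
Trace = -12 + 2 = -10
Determinant = -12*2 - (-5)^2 = -49
Discriminant = (-10)^2 - 4*-49 = 296.0
Eigenvalues: lambda_1 = -13.6023, lambda_2 = 3.6023
The function is not concave.

0


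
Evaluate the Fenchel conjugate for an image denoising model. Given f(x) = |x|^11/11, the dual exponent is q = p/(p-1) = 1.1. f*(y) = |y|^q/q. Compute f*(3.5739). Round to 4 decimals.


The conjugate exponent q satisfies 1/p + 1/q = 1.
p = 11, so q = 11/(11 - 1) = 1.1
|y|^q = 3.5739^1.1 = 4.0594
f*(3.5739) = 4.0594 / 1.1 = 3.6903


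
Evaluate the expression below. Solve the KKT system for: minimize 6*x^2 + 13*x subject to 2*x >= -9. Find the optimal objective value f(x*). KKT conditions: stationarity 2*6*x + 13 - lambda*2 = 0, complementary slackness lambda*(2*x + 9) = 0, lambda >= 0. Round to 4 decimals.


Step 1: Try lambda = 0 (constraint inactive).
Stationarity: 2*6*x + 13 = 0
x* = -13/(2*6) = -13/12 = -1.0833 (rounded; the exact value -13/12 is used below)
Check constraint: 2*-1.0833 = -2.1666 >= -9 -- satisfied.
Step 2: Compute optimal value.
f(x*) = 6*(-13/12)^2 + 13*(-13/12) = -7.0417


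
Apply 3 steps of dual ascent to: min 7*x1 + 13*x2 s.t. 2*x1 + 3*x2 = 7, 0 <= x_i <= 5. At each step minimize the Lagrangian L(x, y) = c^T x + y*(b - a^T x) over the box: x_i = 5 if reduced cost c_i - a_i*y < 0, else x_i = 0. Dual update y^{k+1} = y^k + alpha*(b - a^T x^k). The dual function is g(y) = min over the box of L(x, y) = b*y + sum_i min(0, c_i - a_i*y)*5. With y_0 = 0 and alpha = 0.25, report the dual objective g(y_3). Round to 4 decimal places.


Dual ascent for LP: min 7*x1 + 13*x2, 2*x1 + 3*x2 = 7, 0 <= x_i <= 5
Step 1: y^k = 0.0, reduced costs: (7.0, 13.0)
  x^k = (0.0, 0.0), subgradient = b - a^T x = 7.0
  y^{k+1} = 0.0 + 0.25*7.0 = 1.75
Step 2: y^k = 1.75, reduced costs: (3.5, 7.75)
  x^k = (0.0, 0.0), subgradient = b - a^T x = 7.0
  y^{k+1} = 1.75 + 0.25*7.0 = 3.5
Step 3: y^k = 3.5, reduced costs: (0.0, 2.5)
  x^k = (0.0, 0.0), subgradient = b - a^T x = 7.0
  y^{k+1} = 3.5 + 0.25*7.0 = 5.25
Dual objective at y_3 = 5.25: reduced costs (-3.5, -2.75), box minimizer x = (5.0, 5.0)
g(y_3) = b*y + (c1 - a1*y)*x1 + (c2 - a2*y)*x2 = 7*5.25 + (-3.5)*5.0 + (-2.75)*5.0 = 36.75 - 17.5 - 13.75 = 5.5


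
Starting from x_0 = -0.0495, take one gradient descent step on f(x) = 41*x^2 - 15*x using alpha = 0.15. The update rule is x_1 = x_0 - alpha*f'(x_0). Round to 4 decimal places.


We compute the gradient at x_0 and apply the update.
f'(x) = 82*x - 15
f'(-0.0495) = 82*-0.0495 - 15 = -19.059
x_1 = -0.0495 - 0.15*-19.059 = 2.8094


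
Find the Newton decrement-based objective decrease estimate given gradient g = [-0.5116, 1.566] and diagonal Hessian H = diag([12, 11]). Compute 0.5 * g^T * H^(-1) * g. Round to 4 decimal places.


Step 1: H is diagonal, so H^(-1) * g = [-0.0426, 0.1424].
Step 2: g^T H^(-1) g = sum_i g_i^2 / H_ii
  = (-0.5116)^2/12 + (1.566)^2/11
  = 0.0218 + 0.2229 = 0.2448
Step 3: Objective decrease = 0.5 * g^T H^(-1) g = 0.1224


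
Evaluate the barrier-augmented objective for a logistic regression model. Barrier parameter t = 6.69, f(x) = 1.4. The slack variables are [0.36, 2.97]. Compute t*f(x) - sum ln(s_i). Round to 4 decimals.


Step 1: Compute log-barrier.
ln values: [-1.0217, 1.0886]
phi = -(-1.0217 + 1.0886) = -0.0669
Step 2: Compute augmented objective.
t*f(x) = 6.69*1.4 = 9.366
Total = 9.366 - 0.0669 = 9.2991


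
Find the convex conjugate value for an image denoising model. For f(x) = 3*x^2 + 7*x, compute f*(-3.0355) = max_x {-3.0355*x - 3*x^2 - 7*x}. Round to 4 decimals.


f*(y) = sup_x {y*x - a*x^2 - b*x} = sup_x {(y-b)*x - a*x^2}
FOC: (y - b) - 2a*x = 0 => x* = (y - b)/(2a)
x* = (-3.0355 - 7)/(2*3) = -1.6726
f*(-3.0355) = (y-b)^2/(4a) = (-3.0355 - 7)^2/(4*3)
= 100.7113/12 = 8.3926


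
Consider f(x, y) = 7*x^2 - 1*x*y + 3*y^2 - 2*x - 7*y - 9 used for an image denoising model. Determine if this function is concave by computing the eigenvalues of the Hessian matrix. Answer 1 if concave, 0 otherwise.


The Hessian of f(x,y) = 7*x^2 - 1*x*y + 3*y^2 - 2*x - 7*y - 9 is:
H = [[14, -1], [-1, 6]]
Trace = 14 + 6 = 20
Determinant = 14*6 - (-1)^2 = 83
Discriminant = (20)^2 - 4*83 = 68.0
Eigenvalues: lambda_1 = 5.8769, lambda_2 = 14.1231
The function is not concave.

0


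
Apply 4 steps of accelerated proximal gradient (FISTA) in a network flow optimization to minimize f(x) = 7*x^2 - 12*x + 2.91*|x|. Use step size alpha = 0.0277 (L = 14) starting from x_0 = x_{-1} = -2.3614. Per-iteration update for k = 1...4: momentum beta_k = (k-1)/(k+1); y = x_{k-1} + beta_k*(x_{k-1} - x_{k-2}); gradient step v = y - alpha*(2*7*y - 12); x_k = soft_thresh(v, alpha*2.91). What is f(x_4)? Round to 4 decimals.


FISTA on f(x) = 7*x^2 - 12*x + 2.91*|x|
L = 14, alpha = 0.0277
Iteration 1: beta = 0.0, y = -2.3614 + 0.0*(-2.3614 + 2.3614) = -2.3614
  grad(y) = -45.0596, v = y - alpha*grad = -1.1132
  prox(v) = soft_thresh(-1.1132, 0.0806) = -1.0326
Iteration 2: beta = 0.3333, y = -1.0326 + 0.3333*(-1.0326 + 2.3614) = -0.5897
  grad(y) = -20.2561, v = y - alpha*grad = -0.0286
  prox(v) = soft_thresh(-0.0286, 0.0806) = 0.0
Iteration 3: beta = 0.5, y = 0.0 + 0.5*(0.0 + 1.0326) = 0.5163
  grad(y) = -4.7715, v = y - alpha*grad = 0.6485
  prox(v) = soft_thresh(0.6485, 0.0806) = 0.5679
Iteration 4: beta = 0.6, y = 0.5679 + 0.6*(0.5679 - 0.0) = 0.9086
  grad(y) = 0.7206, v = y - alpha*grad = 0.8887
  prox(v) = soft_thresh(0.8887, 0.0806) = 0.808
f(x_4) = 7*0.808^2 - 12*0.808 + 2.91*|0.808| = -2.7746


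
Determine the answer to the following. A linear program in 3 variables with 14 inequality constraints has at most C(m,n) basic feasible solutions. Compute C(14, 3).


Each vertex corresponds to some choice of n active constraints out of m, so the number of vertices is at most C(m, n) = m! / (n!(m-n)!).
m = 14, n = 3
Numerator: 14 * 13 * 12
Denominator: 3! = 6
C(14, 3) = 364


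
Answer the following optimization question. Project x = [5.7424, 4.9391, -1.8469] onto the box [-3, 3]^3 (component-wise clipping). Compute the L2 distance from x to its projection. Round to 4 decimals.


Project each component onto [-3, 3].
clip(5.7424) = 3.0, clip(4.9391) = 3.0, clip(-1.8469) = -1.8469
Projection = [3.0, 3.0, -1.8469]
Squared diffs: [7.5208, 3.7601, 0.0]
Distance = sqrt(11.2809) = 3.3587


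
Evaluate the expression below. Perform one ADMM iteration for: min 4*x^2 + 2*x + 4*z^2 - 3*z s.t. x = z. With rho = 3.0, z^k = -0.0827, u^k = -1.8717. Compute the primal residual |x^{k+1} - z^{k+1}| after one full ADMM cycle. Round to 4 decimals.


ADMM iteration with rho = 3.0, z^k = -0.0827, u^k = -1.8717
Step 1: x-update.
Minimize 4*x^2 + 2*x + (3.0/2)*(x + 0.0827 - 1.8717)^2
FOC: (2*4 + 3.0)*x = -2 + 3.0*(-0.0827 + 1.8717)
x^{k+1} = 0.3061
Step 2: z-update.
Minimize 4*z^2 - 3*z + (3.0/2)*(0.3061 - z - 1.8717)^2
FOC: (2*4 + 3.0)*z = 3 + 3.0*(0.3061 - 1.8717)
z^{k+1} = -0.1543
Step 3: u-update.
u^{k+1} = -1.8717 + 0.3061 + 0.1543 = -1.4114
Step 4: Primal residual = |0.3061 + 0.1543| = 0.4603


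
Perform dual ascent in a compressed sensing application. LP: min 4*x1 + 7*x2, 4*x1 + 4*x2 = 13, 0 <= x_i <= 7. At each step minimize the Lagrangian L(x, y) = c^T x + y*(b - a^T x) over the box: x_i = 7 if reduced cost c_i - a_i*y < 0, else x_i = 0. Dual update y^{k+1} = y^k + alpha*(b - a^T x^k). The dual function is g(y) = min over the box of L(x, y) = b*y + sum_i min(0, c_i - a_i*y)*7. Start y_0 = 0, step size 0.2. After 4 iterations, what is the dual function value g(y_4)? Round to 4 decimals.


Dual ascent for LP: min 4*x1 + 7*x2, 4*x1 + 4*x2 = 13, 0 <= x_i <= 7
Step 1: y^k = 0.0, reduced costs: (4.0, 7.0)
  x^k = (0.0, 0.0), subgradient = b - a^T x = 13.0
  y^{k+1} = 0.0 + 0.2*13.0 = 2.6
Step 2: y^k = 2.6, reduced costs: (-6.4, -3.4)
  x^k = (7.0, 7.0), subgradient = b - a^T x = -43.0
  y^{k+1} = 2.6 + 0.2*-43.0 = -6.0
Step 3: y^k = -6.0, reduced costs: (28.0, 31.0)
  x^k = (0.0, 0.0), subgradient = b - a^T x = 13.0
  y^{k+1} = -6.0 + 0.2*13.0 = -3.4
Step 4: y^k = -3.4, reduced costs: (17.6, 20.6)
  x^k = (0.0, 0.0), subgradient = b - a^T x = 13.0
  y^{k+1} = -3.4 + 0.2*13.0 = -0.8
Dual objective at y_4 = -0.8: reduced costs (7.2, 10.2), box minimizer x = (0.0, 0.0)
g(y_4) = b*y + (c1 - a1*y)*x1 + (c2 - a2*y)*x2 = 13*(-0.8) + 7.2*0.0 + 10.2*0.0 = -10.4 + 0.0 + 0.0 = -10.4


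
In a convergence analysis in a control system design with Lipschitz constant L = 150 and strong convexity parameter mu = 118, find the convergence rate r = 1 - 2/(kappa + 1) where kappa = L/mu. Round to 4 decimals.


Step 1: Compute the condition number.
kappa = L/mu = 150/118 = 1.2712
Step 2: Compute the convergence rate.
r = 1 - 2/(kappa + 1) = 1 - 2*mu/(L + mu) = (L - mu)/(L + mu) = 32/268 = 0.1194


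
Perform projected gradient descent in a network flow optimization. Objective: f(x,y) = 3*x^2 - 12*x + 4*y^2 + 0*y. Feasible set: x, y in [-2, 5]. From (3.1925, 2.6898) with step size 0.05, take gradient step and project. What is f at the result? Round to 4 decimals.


Step 1: Compute gradient at (3.1925, 2.6898).
grad_x = 2*3*3.1925 - 12 = 7.155
grad_y = 2*4*2.6898 + 0 = 21.5184
Step 2: Gradient step.
x_raw = 3.1925 - 0.05*7.155 = 2.8348
y_raw = 2.6898 - 0.05*21.5184 = 1.6139
Step 3: Project onto [-2, 5].
x_proj = clip(2.8348) = 2.8348
y_proj = clip(1.6139) = 1.6139
Step 4: Evaluate f.
f(2.8348, 1.6139) = 0.5089


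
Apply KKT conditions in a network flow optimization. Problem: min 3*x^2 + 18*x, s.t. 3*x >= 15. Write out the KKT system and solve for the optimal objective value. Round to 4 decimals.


Step 1: Try lambda = 0 (constraint inactive).
x_unc = -18/(2*3) = -3.0
Check: 3*-3.0 = -9.0 < 15 -- violated!
Step 2: Constraint must be active: 3*x = 15
x* = 15/3 = 5.0
lambda = (2*3*5.0 + 18)/3 = 16.0
Step 3: Compute optimal value.
f(x*) = 3*5.0^2 + 18*5.0 = 165.0


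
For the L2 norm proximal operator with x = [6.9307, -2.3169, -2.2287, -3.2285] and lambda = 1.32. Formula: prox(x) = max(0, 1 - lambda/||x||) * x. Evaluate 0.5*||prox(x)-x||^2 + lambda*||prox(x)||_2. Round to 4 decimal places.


Step 1: Compute ||x||.
||x|| = 8.2942
Step 2: Compute scaling factor.
scale = max(0, 1 - 1.32/8.2942) = 0.8409
Step 3: prox(x) = [5.8277, -1.9482, -1.874, -2.7147]
||prox(x)|| = 6.9742
Step 4: Proximal objective.
0.5*||prox-x||^2 = 0.8712
lambda*||prox|| = 9.2059
Total = 10.0771


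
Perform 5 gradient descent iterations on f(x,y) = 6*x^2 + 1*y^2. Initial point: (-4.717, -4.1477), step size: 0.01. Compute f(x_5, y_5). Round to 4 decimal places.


Gradient descent on f(x,y) = 6*x^2 + 1*y^2.
Starting point: (-4.717, -4.1477), alpha = 0.01
Step 1: grad_x = 2*6*-4.717 = -56.604, grad_y = 2*1*-4.1477 = -8.2954
  x_1 = -4.717 - 0.01*-56.604 = -4.151
  y_1 = -4.1477 - 0.01*-8.2954 = -4.0647
Step 2: grad_x = 2*6*-4.151 = -49.8115, grad_y = 2*1*-4.0647 = -8.1295
  x_2 = -4.151 - 0.01*-49.8115 = -3.6528
  y_2 = -4.0647 - 0.01*-8.1295 = -3.9835
Step 3: grad_x = 2*6*-3.6528 = -43.8341, grad_y = 2*1*-3.9835 = -7.9669
  x_3 = -3.6528 - 0.01*-43.8341 = -3.2145
  y_3 = -3.9835 - 0.01*-7.9669 = -3.9038
Step 4: grad_x = 2*6*-3.2145 = -38.574, grad_y = 2*1*-3.9038 = -7.8076
  x_4 = -3.2145 - 0.01*-38.574 = -2.8288
  y_4 = -3.9038 - 0.01*-7.8076 = -3.8257
Step 5: grad_x = 2*6*-2.8288 = -33.9452, grad_y = 2*1*-3.8257 = -7.6514
  x_5 = -2.8288 - 0.01*-33.9452 = -2.4893
  y_5 = -3.8257 - 0.01*-7.6514 = -3.7492
f(-2.4893, -3.7492) = 6*(-2.4893)^2 + 1*(-3.7492)^2 = 51.2365


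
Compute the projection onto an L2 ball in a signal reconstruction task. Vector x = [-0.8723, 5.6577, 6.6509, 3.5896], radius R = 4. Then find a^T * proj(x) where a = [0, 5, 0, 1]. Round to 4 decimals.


Step 1: Compute ||x|| (intermediates to 6 decimals).
||x|| = sqrt((-0.8723)^2 + 5.6577^2 + 6.6509^2 + 3.5896^2) = 9.481043
Step 2: Project.
Since ||x|| > R, scale = R/||x|| = 4/9.481043 = 0.421895, proj(x) = scale * x
proj(x) = [-0.368019, 2.386955, 2.805981, 1.514434]
Step 3: Dot product.
a^T * proj(x) = 0*(-0.368019) + 5*2.386955 + 0*2.805981 + 1*1.514434 = 13.4492


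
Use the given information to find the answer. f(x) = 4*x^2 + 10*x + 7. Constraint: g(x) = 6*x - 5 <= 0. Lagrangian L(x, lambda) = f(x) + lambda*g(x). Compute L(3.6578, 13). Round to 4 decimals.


Step 1: Evaluate f(x).
f(3.6578) = 4*3.6578^2 + 10*3.6578 + 7 = 97.096
Step 2: Evaluate g(x).
g(3.6578) = 6*3.6578 - 5 = 16.9468
Step 3: Compute Lagrangian.
L = 97.096 + 13*16.9468 = 317.4044


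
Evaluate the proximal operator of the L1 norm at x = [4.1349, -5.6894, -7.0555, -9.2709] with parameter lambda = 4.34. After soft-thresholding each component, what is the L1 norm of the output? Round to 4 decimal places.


Soft-thresholding with lambda = 4.34:
prox(4.1349) = sign(4.1349)*max(|4.1349| - 4.34, 0) = 0.0
prox(-5.6894) = sign(-5.6894)*max(|-5.6894| - 4.34, 0) = -1.3494
prox(-7.0555) = sign(-7.0555)*max(|-7.0555| - 4.34, 0) = -2.7155
prox(-9.2709) = sign(-9.2709)*max(|-9.2709| - 4.34, 0) = -4.9309
prox(x) = [0.0, -1.3494, -2.7155, -4.9309]
||prox(x)||_1 = 0.0 + 1.3494 + 2.7155 + 4.9309 = 8.9958


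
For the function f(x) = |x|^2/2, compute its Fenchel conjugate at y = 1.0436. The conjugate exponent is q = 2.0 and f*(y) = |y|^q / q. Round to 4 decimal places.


The conjugate exponent q satisfies 1/p + 1/q = 1.
p = 2, so q = 2/(2 - 1) = 2.0
|y|^q = 1.0436^2.0 = 1.0891
f*(1.0436) = 1.0891 / 2.0 = 0.5446


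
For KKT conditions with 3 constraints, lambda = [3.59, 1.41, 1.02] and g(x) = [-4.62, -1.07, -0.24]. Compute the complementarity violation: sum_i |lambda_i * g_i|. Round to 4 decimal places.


KKT complementary slackness check:
lambda_1 * g_1 = 3.59 * -4.62 = -16.5858
lambda_2 * g_2 = 1.41 * -1.07 = -1.5087
lambda_3 * g_3 = 1.02 * -0.24 = -0.2448
Total violation = 16.5858 + 1.5087 + 0.2448 = 18.3393


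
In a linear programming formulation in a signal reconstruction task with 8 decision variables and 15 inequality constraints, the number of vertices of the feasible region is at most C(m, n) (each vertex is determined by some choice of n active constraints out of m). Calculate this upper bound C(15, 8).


Each vertex corresponds to some choice of n active constraints out of m, so the number of vertices is at most C(m, n) = m! / (n!(m-n)!).
m = 15, n = 8
Numerator: 15 * 14 * 13 * 12 * 11 * 10 * 9 * 8
Denominator: 8! = 40320
C(15, 8) = 6435


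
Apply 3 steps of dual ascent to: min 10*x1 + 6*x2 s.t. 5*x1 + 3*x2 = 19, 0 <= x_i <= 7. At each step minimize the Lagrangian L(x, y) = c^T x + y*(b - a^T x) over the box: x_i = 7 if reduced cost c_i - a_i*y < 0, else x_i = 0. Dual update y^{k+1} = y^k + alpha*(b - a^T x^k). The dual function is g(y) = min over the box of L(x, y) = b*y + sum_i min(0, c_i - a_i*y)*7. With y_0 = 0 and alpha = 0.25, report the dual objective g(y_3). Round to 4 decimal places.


Dual ascent for LP: min 10*x1 + 6*x2, 5*x1 + 3*x2 = 19, 0 <= x_i <= 7
Step 1: y^k = 0.0, reduced costs: (10.0, 6.0)
  x^k = (0.0, 0.0), subgradient = b - a^T x = 19.0
  y^{k+1} = 0.0 + 0.25*19.0 = 4.75
Step 2: y^k = 4.75, reduced costs: (-13.75, -8.25)
  x^k = (7.0, 7.0), subgradient = b - a^T x = -37.0
  y^{k+1} = 4.75 + 0.25*-37.0 = -4.5
Step 3: y^k = -4.5, reduced costs: (32.5, 19.5)
  x^k = (0.0, 0.0), subgradient = b - a^T x = 19.0
  y^{k+1} = -4.5 + 0.25*19.0 = 0.25
Dual objective at y_3 = 0.25: reduced costs (8.75, 5.25), box minimizer x = (0.0, 0.0)
g(y_3) = b*y + (c1 - a1*y)*x1 + (c2 - a2*y)*x2 = 19*0.25 + 8.75*0.0 + 5.25*0.0 = 4.75 + 0.0 + 0.0 = 4.75


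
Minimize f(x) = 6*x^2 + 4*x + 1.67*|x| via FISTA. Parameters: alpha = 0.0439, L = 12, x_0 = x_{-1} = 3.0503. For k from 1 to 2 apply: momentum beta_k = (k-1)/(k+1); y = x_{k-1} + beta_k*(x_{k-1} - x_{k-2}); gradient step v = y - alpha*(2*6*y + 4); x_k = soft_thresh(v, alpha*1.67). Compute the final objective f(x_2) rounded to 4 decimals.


FISTA on f(x) = 6*x^2 + 4*x + 1.67*|x|
L = 12, alpha = 0.0439
Iteration 1: beta = 0.0, y = 3.0503 + 0.0*(3.0503 - 3.0503) = 3.0503
  grad(y) = 40.6036, v = y - alpha*grad = 1.2678
  prox(v) = soft_thresh(1.2678, 0.0733) = 1.1945
Iteration 2: beta = 0.3333, y = 1.1945 + 0.3333*(1.1945 - 3.0503) = 0.5759
  grad(y) = 10.9106, v = y - alpha*grad = 0.0969
  prox(v) = soft_thresh(0.0969, 0.0733) = 0.0236
f(x_2) = 6*0.0236^2 + 4*0.0236 + 1.67*|0.0236| = 0.1371


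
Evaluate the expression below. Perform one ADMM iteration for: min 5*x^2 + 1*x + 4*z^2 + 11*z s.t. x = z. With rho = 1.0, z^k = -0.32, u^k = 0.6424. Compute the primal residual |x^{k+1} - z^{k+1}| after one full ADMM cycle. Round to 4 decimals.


ADMM iteration with rho = 1.0, z^k = -0.32, u^k = 0.6424
Step 1: x-update.
Minimize 5*x^2 + 1*x + (1.0/2)*(x + 0.32 + 0.6424)^2
FOC: (2*5 + 1.0)*x = -1 + 1.0*(-0.32 - 0.6424)
x^{k+1} = -0.1784
Step 2: z-update.
Minimize 4*z^2 + 11*z + (1.0/2)*(-0.1784 - z + 0.6424)^2
FOC: (2*4 + 1.0)*z = -11 + 1.0*(-0.1784 + 0.6424)
z^{k+1} = -1.1707
Step 3: u-update.
u^{k+1} = 0.6424 - 0.1784 + 1.1707 = 1.6347
Step 4: Primal residual = |-0.1784 + 1.1707| = 0.9923


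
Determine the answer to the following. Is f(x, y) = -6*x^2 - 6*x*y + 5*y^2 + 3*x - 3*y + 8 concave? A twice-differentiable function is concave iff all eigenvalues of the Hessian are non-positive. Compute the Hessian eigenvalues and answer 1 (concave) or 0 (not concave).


The Hessian of f(x,y) = -6*x^2 - 6*x*y + 5*y^2 + 3*x - 3*y + 8 is:
H = [[-12, -6], [-6, 10]]
Trace = -12 + 10 = -2
Determinant = -12*10 - (-6)^2 = -156
Discriminant = (-2)^2 - 4*-156 = 628.0
Eigenvalues: lambda_1 = -13.53, lambda_2 = 11.53
The function is not concave.

0


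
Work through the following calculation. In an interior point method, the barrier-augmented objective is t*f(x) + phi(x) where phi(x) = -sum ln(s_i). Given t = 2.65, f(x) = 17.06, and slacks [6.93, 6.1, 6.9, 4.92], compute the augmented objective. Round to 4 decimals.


Step 1: Compute log-barrier.
ln values: [1.9359, 1.8083, 1.9315, 1.5933]
phi = -(1.9359 + 1.8083 + 1.9315 + 1.5933) = -7.269
Step 2: Compute augmented objective.
t*f(x) = 2.65*17.06 = 45.209
Total = 45.209 - 7.269 = 37.94


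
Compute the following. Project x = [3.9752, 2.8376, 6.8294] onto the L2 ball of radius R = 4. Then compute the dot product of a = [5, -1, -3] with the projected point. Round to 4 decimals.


Step 1: Compute ||x|| (intermediates to 6 decimals).
||x|| = sqrt(3.9752^2 + 2.8376^2 + 6.8294^2) = 8.396124
Step 2: Project.
Since ||x|| > R, scale = R/||x|| = 4/8.396124 = 0.47641, proj(x) = scale * x
proj(x) = [1.893825, 1.351861, 3.253594]
Step 3: Dot product.
a^T * proj(x) = 5*1.893825 - 1*1.351861 - 3*3.253594 = -1.6435


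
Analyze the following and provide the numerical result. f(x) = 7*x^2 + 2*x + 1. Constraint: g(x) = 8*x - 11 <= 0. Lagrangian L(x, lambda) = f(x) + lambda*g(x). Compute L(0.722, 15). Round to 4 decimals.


Step 1: Evaluate f(x).
f(0.722) = 7*0.722^2 + 2*0.722 + 1 = 6.093
Step 2: Evaluate g(x).
g(0.722) = 8*0.722 - 11 = -5.224
Step 3: Compute Lagrangian.
L = 6.093 + 15*-5.224 = -72.267


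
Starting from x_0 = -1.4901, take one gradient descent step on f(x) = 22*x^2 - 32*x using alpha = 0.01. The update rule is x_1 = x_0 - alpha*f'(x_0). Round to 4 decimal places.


We compute the gradient at x_0 and apply the update.
f'(x) = 44*x - 32
f'(-1.4901) = 44*-1.4901 - 32 = -97.5644
x_1 = -1.4901 - 0.01*-97.5644 = -0.5145


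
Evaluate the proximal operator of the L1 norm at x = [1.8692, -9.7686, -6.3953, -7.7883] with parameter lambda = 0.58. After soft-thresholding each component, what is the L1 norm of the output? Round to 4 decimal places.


Soft-thresholding with lambda = 0.58:
prox(1.8692) = sign(1.8692)*max(|1.8692| - 0.58, 0) = 1.2892
prox(-9.7686) = sign(-9.7686)*max(|-9.7686| - 0.58, 0) = -9.1886
prox(-6.3953) = sign(-6.3953)*max(|-6.3953| - 0.58, 0) = -5.8153
prox(-7.7883) = sign(-7.7883)*max(|-7.7883| - 0.58, 0) = -7.2083
prox(x) = [1.2892, -9.1886, -5.8153, -7.2083]
||prox(x)||_1 = 1.2892 + 9.1886 + 5.8153 + 7.2083 = 23.5014


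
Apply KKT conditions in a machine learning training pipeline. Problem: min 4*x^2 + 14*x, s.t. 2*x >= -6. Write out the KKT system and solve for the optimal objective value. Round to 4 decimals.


Step 1: Try lambda = 0 (constraint inactive).
Stationarity: 2*4*x + 14 = 0
x* = -14/(2*4) = -1.75
Check constraint: 2*-1.75 = -3.5 >= -6 -- satisfied.
Step 2: Compute optimal value.
f(x*) = 4*(-1.75)^2 + 14*(-1.75) = -12.25


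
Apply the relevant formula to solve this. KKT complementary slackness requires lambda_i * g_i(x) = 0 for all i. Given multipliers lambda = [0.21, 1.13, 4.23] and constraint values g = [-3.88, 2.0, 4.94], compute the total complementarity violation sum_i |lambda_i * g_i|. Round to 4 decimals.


KKT complementary slackness check:
lambda_1 * g_1 = 0.21 * -3.88 = -0.8148
lambda_2 * g_2 = 1.13 * 2.0 = 2.26
lambda_3 * g_3 = 4.23 * 4.94 = 20.8962
Total violation = 0.8148 + 2.26 + 20.8962 = 23.971


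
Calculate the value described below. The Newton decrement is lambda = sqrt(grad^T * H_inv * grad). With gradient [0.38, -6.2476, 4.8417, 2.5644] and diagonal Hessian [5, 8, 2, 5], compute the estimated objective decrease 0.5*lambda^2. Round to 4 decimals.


Step 1: H is diagonal, so H^(-1) * g = [0.076, -0.781, 2.4209, 0.5129].
Step 2: g^T H^(-1) g = sum_i g_i^2 / H_ii
  = (0.38)^2/5 + (-6.2476)^2/8 + (4.8417)^2/2 + (2.5644)^2/5
  = 0.0289 + 4.8791 + 11.721 + 1.3152 = 17.9442
Step 3: Objective decrease = 0.5 * g^T H^(-1) g = 8.9721


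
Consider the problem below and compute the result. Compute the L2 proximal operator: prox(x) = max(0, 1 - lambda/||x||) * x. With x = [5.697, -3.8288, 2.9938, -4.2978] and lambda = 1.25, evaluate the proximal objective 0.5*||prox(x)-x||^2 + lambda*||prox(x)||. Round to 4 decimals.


Step 1: Compute ||x||.
||x|| = 8.6342
Step 2: Compute scaling factor.
scale = max(0, 1 - 1.25/8.6342) = 0.8552
Step 3: prox(x) = [4.8722, -3.2745, 2.5604, -3.6756]
||prox(x)|| = 7.3842
Step 4: Proximal objective.
0.5*||prox-x||^2 = 0.7813
lambda*||prox|| = 9.2303
Total = 10.0115


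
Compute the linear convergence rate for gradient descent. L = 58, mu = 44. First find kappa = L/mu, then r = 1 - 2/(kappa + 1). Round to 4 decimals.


Step 1: Compute the condition number.
kappa = L/mu = 58/44 = 1.3182
Step 2: Compute the convergence rate.
r = 1 - 2/(kappa + 1) = 1 - 2*mu/(L + mu) = (L - mu)/(L + mu) = 14/102 = 0.1373


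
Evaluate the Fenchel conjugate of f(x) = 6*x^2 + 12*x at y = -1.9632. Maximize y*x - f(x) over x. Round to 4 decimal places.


f*(y) = sup_x {y*x - a*x^2 - b*x} = sup_x {(y-b)*x - a*x^2}
FOC: (y - b) - 2a*x = 0 => x* = (y - b)/(2a)
x* = (-1.9632 - 12)/(2*6) = -1.1636
f*(-1.9632) = (y-b)^2/(4a) = (-1.9632 - 12)^2/(4*6)
= 194.971/24 = 8.1238


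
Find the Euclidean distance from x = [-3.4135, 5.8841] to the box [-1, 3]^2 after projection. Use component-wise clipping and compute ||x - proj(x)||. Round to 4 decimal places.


Project each component onto [-1, 3].
clip(-3.4135) = -1.0, clip(5.8841) = 3.0
Projection = [-1.0, 3.0]
Squared diffs: [5.825, 8.318]
Distance = sqrt(14.143) = 3.7607


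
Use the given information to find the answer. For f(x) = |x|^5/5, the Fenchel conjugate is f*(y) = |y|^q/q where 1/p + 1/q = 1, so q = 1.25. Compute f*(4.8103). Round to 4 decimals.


The conjugate exponent q satisfies 1/p + 1/q = 1.
p = 5, so q = 5/(5 - 1) = 1.25
|y|^q = 4.8103^1.25 = 7.1239
f*(4.8103) = 7.1239 / 1.25 = 5.6991


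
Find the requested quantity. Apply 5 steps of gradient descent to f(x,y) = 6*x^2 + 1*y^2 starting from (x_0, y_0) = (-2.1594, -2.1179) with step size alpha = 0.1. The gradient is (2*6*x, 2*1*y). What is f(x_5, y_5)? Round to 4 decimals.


Gradient descent on f(x,y) = 6*x^2 + 1*y^2.
Starting point: (-2.1594, -2.1179), alpha = 0.1
Step 1: grad_x = 2*6*-2.1594 = -25.9128, grad_y = 2*1*-2.1179 = -4.2358
  x_1 = -2.1594 - 0.1*-25.9128 = 0.4319
  y_1 = -2.1179 - 0.1*-4.2358 = -1.6943
Step 2: grad_x = 2*6*0.4319 = 5.1826, grad_y = 2*1*-1.6943 = -3.3886
  x_2 = 0.4319 - 0.1*5.1826 = -0.0864
  y_2 = -1.6943 - 0.1*-3.3886 = -1.3555
Step 3: grad_x = 2*6*-0.0864 = -1.0365, grad_y = 2*1*-1.3555 = -2.7109
  x_3 = -0.0864 - 0.1*-1.0365 = 0.0173
  y_3 = -1.3555 - 0.1*-2.7109 = -1.0844
Step 4: grad_x = 2*6*0.0173 = 0.2073, grad_y = 2*1*-1.0844 = -2.1687
  x_4 = 0.0173 - 0.1*0.2073 = -0.0035
  y_4 = -1.0844 - 0.1*-2.1687 = -0.8675
Step 5: grad_x = 2*6*-0.0035 = -0.0415, grad_y = 2*1*-0.8675 = -1.735
  x_5 = -0.0035 - 0.1*-0.0415 = 0.0007
  y_5 = -0.8675 - 0.1*-1.735 = -0.694
f(0.0007, -0.694) = 6*0.0007^2 + 1*(-0.694)^2 = 0.4816


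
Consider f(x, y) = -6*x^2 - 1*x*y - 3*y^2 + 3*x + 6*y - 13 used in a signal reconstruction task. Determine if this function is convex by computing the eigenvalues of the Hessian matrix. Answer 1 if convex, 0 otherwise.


The Hessian of f(x,y) = -6*x^2 - 1*x*y - 3*y^2 + 3*x + 6*y - 13 is:
H = [[-12, -1], [-1, -6]]
Trace = -12 - 6 = -18
Determinant = -12*-6 - (-1)^2 = 71
Discriminant = (-18)^2 - 4*71 = 40.0
Eigenvalues: lambda_1 = -12.1623, lambda_2 = -5.8377
The function is not convex.

0


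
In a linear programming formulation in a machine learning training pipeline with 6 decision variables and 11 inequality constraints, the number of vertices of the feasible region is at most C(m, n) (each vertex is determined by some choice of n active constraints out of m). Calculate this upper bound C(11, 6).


Each vertex corresponds to some choice of n active constraints out of m, so the number of vertices is at most C(m, n) = m! / (n!(m-n)!).
m = 11, n = 6
Numerator: 11 * 10 * 9 * 8 * 7 * 6
Denominator: 6! = 720
C(11, 6) = 462


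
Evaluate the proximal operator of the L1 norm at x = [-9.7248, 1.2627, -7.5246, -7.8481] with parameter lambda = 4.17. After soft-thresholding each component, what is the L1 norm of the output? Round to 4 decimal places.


Soft-thresholding with lambda = 4.17:
prox(-9.7248) = sign(-9.7248)*max(|-9.7248| - 4.17, 0) = -5.5548
prox(1.2627) = sign(1.2627)*max(|1.2627| - 4.17, 0) = 0.0
prox(-7.5246) = sign(-7.5246)*max(|-7.5246| - 4.17, 0) = -3.3546
prox(-7.8481) = sign(-7.8481)*max(|-7.8481| - 4.17, 0) = -3.6781
prox(x) = [-5.5548, 0.0, -3.3546, -3.6781]
||prox(x)||_1 = 5.5548 + 0.0 + 3.3546 + 3.6781 = 12.5875


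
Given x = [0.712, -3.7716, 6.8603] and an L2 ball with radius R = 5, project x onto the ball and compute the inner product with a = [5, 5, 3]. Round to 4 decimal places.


Step 1: Compute ||x|| (intermediates to 6 decimals).
||x|| = sqrt(0.712^2 + (-3.7716)^2 + 6.8603^2) = 7.861019
Step 2: Project.
Since ||x|| > R, scale = R/||x|| = 5/7.861019 = 0.63605, proj(x) = scale * x
proj(x) = [0.452868, -2.398926, 4.363494]
Step 3: Dot product.
a^T * proj(x) = 5*0.452868 + 5*(-2.398926) + 3*4.363494 = 3.3602


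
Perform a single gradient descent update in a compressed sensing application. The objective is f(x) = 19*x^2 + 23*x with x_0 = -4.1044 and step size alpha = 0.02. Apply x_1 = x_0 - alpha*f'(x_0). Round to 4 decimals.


We compute the gradient at x_0 and apply the update.
f'(x) = 38*x + 23
f'(-4.1044) = 38*-4.1044 + 23 = -132.9672
x_1 = -4.1044 - 0.02*-132.9672 = -1.4451


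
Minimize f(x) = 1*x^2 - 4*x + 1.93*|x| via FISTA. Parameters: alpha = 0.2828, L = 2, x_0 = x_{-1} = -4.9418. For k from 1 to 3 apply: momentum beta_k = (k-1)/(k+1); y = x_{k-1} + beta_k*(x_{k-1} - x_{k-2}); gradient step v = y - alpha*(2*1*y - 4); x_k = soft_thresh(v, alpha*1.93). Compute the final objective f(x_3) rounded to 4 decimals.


FISTA on f(x) = 1*x^2 - 4*x + 1.93*|x|
L = 2, alpha = 0.2828
Iteration 1: beta = 0.0, y = -4.9418 + 0.0*(-4.9418 + 4.9418) = -4.9418
  grad(y) = -13.8836, v = y - alpha*grad = -1.0155
  prox(v) = soft_thresh(-1.0155, 0.5458) = -0.4697
Iteration 2: beta = 0.3333, y = -0.4697 + 0.3333*(-0.4697 + 4.9418) = 1.021
  grad(y) = -1.958, v = y - alpha*grad = 1.5747
  prox(v) = soft_thresh(1.5747, 0.5458) = 1.0289
Iteration 3: beta = 0.5, y = 1.0289 + 0.5*(1.0289 + 0.4697) = 1.7782
  grad(y) = -0.4436, v = y - alpha*grad = 1.9037
  prox(v) = soft_thresh(1.9037, 0.5458) = 1.3579
f(x_3) = 1*1.3579^2 - 4*1.3579 + 1.93*|1.3579| = -0.967


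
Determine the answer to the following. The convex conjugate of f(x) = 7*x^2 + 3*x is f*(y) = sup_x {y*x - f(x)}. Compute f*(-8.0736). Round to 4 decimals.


f*(y) = sup_x {y*x - a*x^2 - b*x} = sup_x {(y-b)*x - a*x^2}
FOC: (y - b) - 2a*x = 0 => x* = (y - b)/(2a)
x* = (-8.0736 - 3)/(2*7) = -0.791
f*(-8.0736) = (y-b)^2/(4a) = (-8.0736 - 3)^2/(4*7)
= 122.6246/28 = 4.3795


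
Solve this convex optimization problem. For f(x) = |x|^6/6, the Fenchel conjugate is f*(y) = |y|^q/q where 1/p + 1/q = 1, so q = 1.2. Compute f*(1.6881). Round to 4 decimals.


The conjugate exponent q satisfies 1/p + 1/q = 1.
p = 6, so q = 6/(6 - 1) = 1.2
|y|^q = 1.6881^1.2 = 1.8745
f*(1.6881) = 1.8745 / 1.2 = 1.5621


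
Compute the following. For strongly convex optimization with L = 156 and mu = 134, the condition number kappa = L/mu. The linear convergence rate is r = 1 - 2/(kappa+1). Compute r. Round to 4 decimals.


Step 1: Compute the condition number.
kappa = L/mu = 156/134 = 1.1642
Step 2: Compute the convergence rate.
r = 1 - 2/(kappa + 1) = 1 - 2*mu/(L + mu) = (L - mu)/(L + mu) = 22/290 = 0.0759


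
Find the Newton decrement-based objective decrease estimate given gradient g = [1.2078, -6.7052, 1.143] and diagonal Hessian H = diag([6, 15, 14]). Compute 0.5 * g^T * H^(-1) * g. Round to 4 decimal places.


Step 1: H is diagonal, so H^(-1) * g = [0.2013, -0.447, 0.0816].
Step 2: g^T H^(-1) g = sum_i g_i^2 / H_ii
  = (1.2078)^2/6 + (-6.7052)^2/15 + (1.143)^2/14
  = 0.2431 + 2.9973 + 0.0933 = 3.3338
Step 3: Objective decrease = 0.5 * g^T H^(-1) g = 1.6669
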